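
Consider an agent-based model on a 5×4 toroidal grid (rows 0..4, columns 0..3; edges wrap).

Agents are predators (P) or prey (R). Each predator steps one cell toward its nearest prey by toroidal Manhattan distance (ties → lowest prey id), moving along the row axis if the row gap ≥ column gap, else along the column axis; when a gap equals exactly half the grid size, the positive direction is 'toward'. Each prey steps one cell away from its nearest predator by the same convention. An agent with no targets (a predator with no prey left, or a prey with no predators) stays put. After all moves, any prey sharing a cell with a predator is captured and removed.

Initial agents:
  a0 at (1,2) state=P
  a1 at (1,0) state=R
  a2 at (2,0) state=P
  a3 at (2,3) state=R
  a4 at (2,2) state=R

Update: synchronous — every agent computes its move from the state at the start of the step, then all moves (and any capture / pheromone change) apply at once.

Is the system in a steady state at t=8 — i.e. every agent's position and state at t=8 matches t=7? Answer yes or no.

no

t=1: a0@(2,2):P a1@(0,0):R a2@(1,0):P a4@(3,2):R
t=2: a0@(3,2):P a1@(4,0):R a2@(0,0):P a4@(4,2):R
t=3: a0@(4,2):P a1@(3,0):R a2@(4,0):P a4@(0,2):R
t=4: a0@(0,2):P a1@(2,0):R a2@(3,0):P a4@(1,2):R
t=5: a0@(1,2):P a1@(1,0):R a2@(2,0):P a4@(2,2):R
t=6: a0@(2,2):P a1@(0,0):R a2@(1,0):P a4@(3,2):R
t=7: a0@(3,2):P a1@(4,0):R a2@(0,0):P a4@(4,2):R
t=8: a0@(4,2):P a1@(3,0):R a2@(4,0):P a4@(0,2):R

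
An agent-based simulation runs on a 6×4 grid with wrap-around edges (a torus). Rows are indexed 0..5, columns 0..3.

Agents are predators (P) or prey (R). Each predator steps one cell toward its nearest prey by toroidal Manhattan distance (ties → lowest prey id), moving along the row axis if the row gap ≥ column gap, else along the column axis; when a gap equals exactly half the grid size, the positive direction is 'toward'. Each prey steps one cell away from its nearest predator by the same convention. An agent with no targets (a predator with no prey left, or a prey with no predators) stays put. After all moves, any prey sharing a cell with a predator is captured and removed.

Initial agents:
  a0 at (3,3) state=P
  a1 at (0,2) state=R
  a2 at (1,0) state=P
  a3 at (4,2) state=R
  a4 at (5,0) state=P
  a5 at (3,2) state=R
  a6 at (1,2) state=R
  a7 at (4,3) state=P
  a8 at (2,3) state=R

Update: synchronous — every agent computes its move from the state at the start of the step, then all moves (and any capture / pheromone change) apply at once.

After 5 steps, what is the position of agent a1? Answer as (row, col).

(2, 1)

t=1: a0@(3,2):P a1@(0,1):R a2@(1,1):P a3@(4,1):R a4@(5,1):P a5@(3,1):R a7@(4,2):P a8@(1,3):R
t=2: a0@(3,1):P a1@(5,1):R a2@(0,1):P a4@(0,1):P a5@(3,0):R a7@(4,1):P a8@(1,2):R
t=3: a0@(3,0):P a1@(4,1):R a2@(5,1):P a4@(5,1):P a5@(3,3):R a7@(5,1):P a8@(2,2):R
t=4: a0@(3,3):P a1@(3,1):R a2@(4,1):P a4@(4,1):P a5@(3,2):R a7@(4,1):P a8@(2,1):R
t=5: a0@(3,2):P a1@(2,1):R a2@(3,1):P a4@(3,1):P a7@(3,1):P a8@(1,1):R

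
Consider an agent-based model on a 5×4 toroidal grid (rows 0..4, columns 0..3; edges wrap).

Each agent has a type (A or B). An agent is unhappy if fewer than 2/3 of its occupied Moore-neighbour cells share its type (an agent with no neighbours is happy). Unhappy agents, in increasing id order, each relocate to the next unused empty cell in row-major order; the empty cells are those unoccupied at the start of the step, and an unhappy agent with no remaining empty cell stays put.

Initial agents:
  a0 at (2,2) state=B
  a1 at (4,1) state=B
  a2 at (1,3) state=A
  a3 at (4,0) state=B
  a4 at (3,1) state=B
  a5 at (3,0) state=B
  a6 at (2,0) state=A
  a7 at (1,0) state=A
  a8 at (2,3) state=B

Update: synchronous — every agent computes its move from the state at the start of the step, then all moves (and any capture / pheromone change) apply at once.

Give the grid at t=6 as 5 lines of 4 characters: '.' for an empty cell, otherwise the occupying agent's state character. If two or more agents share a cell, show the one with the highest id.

....
BBAA
AB..
BBB.
....

t=1: a0@(2,2):B a1@(4,1):B a2@(0,0):A a3@(4,0):B a4@(3,1):B a5@(3,0):B a6@(0,1):A a7@(1,0):A a8@(0,2):B
t=2: a0@(2,2):B a1@(4,1):B a2@(0,3):A a3@(1,1):B a4@(3,1):B a5@(3,0):B a6@(1,2):A a7@(1,0):A a8@(1,3):B
t=3: a0@(2,2):B a1@(4,1):B a2@(0,3):A a3@(0,0):B a4@(3,1):B a5@(3,0):B a6@(0,1):A a7@(0,2):A a8@(2,0):B
t=4: a0@(2,2):B a1@(1,0):B a2@(1,1):A a3@(1,2):B a4@(3,1):B a5@(3,0):B a6@(1,3):A a7@(0,2):A a8@(2,0):B
t=5: a0@(0,0):B a1@(0,1):B a2@(0,3):A a3@(2,1):B a4@(3,1):B a5@(3,0):B a6@(2,3):A a7@(0,2):A a8@(3,2):B
t=6: a0@(1,0):B a1@(1,1):B a2@(1,2):A a3@(2,1):B a4@(3,1):B a5@(3,0):B a6@(1,3):A a7@(2,0):A a8@(3,2):B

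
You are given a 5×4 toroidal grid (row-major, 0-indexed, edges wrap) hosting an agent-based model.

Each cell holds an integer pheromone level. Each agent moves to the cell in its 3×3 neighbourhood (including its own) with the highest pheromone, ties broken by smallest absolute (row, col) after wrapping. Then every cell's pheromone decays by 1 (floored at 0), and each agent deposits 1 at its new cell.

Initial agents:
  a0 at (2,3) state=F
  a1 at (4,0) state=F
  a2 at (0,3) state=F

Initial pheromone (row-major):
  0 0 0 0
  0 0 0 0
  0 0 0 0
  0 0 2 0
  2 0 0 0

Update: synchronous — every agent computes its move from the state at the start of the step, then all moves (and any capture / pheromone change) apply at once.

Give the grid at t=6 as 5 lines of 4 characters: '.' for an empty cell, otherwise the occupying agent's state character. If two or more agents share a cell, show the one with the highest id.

....
....
....
..F.
F...

t=1: a0@(3,2) a1@(4,0) a2@(4,0) | pheromone: 0 0 0 0 / 0 0 0 0 / 0 0 0 0 / 0 0 2 0 / 3 0 0 0
t=2: a0@(3,2) a1@(4,0) a2@(4,0) | pheromone: 0 0 0 0 / 0 0 0 0 / 0 0 0 0 / 0 0 2 0 / 4 0 0 0
t=3: a0@(3,2) a1@(4,0) a2@(4,0) | pheromone: 0 0 0 0 / 0 0 0 0 / 0 0 0 0 / 0 0 2 0 / 5 0 0 0
t=4: a0@(3,2) a1@(4,0) a2@(4,0) | pheromone: 0 0 0 0 / 0 0 0 0 / 0 0 0 0 / 0 0 2 0 / 6 0 0 0
t=5: a0@(3,2) a1@(4,0) a2@(4,0) | pheromone: 0 0 0 0 / 0 0 0 0 / 0 0 0 0 / 0 0 2 0 / 7 0 0 0
t=6: a0@(3,2) a1@(4,0) a2@(4,0) | pheromone: 0 0 0 0 / 0 0 0 0 / 0 0 0 0 / 0 0 2 0 / 8 0 0 0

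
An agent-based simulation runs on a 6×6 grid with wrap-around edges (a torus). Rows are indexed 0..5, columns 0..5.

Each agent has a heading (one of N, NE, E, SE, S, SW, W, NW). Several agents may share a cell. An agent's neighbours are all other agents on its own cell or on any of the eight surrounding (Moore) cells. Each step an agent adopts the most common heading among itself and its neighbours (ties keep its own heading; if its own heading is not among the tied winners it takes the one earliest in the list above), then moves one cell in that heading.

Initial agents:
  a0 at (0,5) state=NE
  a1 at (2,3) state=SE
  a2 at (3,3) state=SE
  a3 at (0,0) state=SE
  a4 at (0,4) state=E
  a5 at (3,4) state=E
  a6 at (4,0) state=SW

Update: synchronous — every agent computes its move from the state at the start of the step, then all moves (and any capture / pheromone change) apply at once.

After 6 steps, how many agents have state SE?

7

t=1: a0@(5,0):NE a1@(3,4):SE a2@(4,4):SE a3@(1,1):SE a4@(0,5):E a5@(4,5):SE a6@(5,5):SW
t=2: a0@(4,1):NE a1@(4,5):SE a2@(5,5):SE a3@(2,2):SE a4@(0,0):E a5@(5,0):SE a6@(0,0):SE
t=3: a0@(3,2):NE a1@(5,0):SE a2@(0,0):SE a3@(3,3):SE a4@(1,1):SE a5@(0,1):SE a6@(1,1):SE
t=4: a0@(2,3):NE a1@(0,1):SE a2@(1,1):SE a3@(4,4):SE a4@(2,2):SE a5@(1,2):SE a6@(2,2):SE
t=5: a0@(3,4):SE a1@(1,2):SE a2@(2,2):SE a3@(5,5):SE a4@(3,3):SE a5@(2,3):SE a6@(3,3):SE
t=6: a0@(4,5):SE a1@(2,3):SE a2@(3,3):SE a3@(0,0):SE a4@(4,4):SE a5@(3,4):SE a6@(4,4):SE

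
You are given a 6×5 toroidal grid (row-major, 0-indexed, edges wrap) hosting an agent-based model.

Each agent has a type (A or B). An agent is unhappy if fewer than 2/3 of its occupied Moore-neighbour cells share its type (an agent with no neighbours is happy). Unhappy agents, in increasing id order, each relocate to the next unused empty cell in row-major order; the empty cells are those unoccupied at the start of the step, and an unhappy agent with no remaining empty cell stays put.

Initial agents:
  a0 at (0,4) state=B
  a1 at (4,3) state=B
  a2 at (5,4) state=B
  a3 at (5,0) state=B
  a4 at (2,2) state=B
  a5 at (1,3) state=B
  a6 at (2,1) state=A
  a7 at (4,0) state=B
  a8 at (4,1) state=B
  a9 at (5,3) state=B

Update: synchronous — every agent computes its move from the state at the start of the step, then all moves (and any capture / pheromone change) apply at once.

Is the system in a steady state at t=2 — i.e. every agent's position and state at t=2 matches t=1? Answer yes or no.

no

t=1: a0@(0,4):B a1@(4,3):B a2@(5,4):B a3@(5,0):B a4@(0,0):B a5@(1,3):B a6@(0,1):A a7@(4,0):B a8@(4,1):B a9@(5,3):B
t=2: a0@(0,4):B a1@(4,3):B a2@(5,4):B a3@(5,0):B a4@(0,0):B a5@(1,3):B a6@(0,2):A a7@(4,0):B a8@(4,1):B a9@(5,3):B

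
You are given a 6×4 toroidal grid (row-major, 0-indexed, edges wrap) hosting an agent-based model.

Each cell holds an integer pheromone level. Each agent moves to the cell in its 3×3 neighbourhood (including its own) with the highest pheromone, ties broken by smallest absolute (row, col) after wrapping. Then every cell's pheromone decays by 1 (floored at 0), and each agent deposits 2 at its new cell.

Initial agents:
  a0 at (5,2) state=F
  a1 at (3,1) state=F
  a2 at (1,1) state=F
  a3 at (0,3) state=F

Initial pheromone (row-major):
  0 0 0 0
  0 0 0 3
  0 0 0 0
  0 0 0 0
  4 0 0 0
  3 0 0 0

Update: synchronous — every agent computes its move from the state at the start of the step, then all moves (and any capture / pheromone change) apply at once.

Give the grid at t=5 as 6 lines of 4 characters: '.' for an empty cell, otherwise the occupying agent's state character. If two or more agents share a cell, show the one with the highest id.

....
...F
....
....
F...
....

t=1: a0@(0,1) a1@(4,0) a2@(0,0) a3@(1,3) | pheromone: 2 2 0 0 / 0 0 0 4 / 0 0 0 0 / 0 0 0 0 / 5 0 0 0 / 2 0 0 0
t=2: a0@(0,0) a1@(4,0) a2@(1,3) a3@(1,3) | pheromone: 3 1 0 0 / 0 0 0 7 / 0 0 0 0 / 0 0 0 0 / 6 0 0 0 / 1 0 0 0
t=3: a0@(1,3) a1@(4,0) a2@(1,3) a3@(1,3) | pheromone: 2 0 0 0 / 0 0 0 12 / 0 0 0 0 / 0 0 0 0 / 7 0 0 0 / 0 0 0 0
t=4: a0@(1,3) a1@(4,0) a2@(1,3) a3@(1,3) | pheromone: 1 0 0 0 / 0 0 0 17 / 0 0 0 0 / 0 0 0 0 / 8 0 0 0 / 0 0 0 0
t=5: a0@(1,3) a1@(4,0) a2@(1,3) a3@(1,3) | pheromone: 0 0 0 0 / 0 0 0 22 / 0 0 0 0 / 0 0 0 0 / 9 0 0 0 / 0 0 0 0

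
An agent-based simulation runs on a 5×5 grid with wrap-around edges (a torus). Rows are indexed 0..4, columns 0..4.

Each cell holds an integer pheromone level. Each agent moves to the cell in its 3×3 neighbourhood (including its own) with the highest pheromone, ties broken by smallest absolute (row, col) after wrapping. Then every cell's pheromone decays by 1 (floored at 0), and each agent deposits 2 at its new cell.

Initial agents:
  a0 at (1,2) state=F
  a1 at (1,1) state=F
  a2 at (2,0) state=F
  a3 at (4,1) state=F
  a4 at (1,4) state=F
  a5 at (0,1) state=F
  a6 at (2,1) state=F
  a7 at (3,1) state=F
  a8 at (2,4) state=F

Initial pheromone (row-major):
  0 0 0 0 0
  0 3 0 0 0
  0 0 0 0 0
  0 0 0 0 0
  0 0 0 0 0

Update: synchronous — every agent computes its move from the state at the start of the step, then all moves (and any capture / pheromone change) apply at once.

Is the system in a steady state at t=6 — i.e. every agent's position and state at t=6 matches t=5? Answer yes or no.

yes

t=1: a0@(1,1) a1@(1,1) a2@(1,1) a3@(0,0) a4@(0,0) a5@(1,1) a6@(1,1) a7@(2,0) a8@(1,0) | pheromone: 4 0 0 0 0 / 2 12 0 0 0 / 2 0 0 0 0 / 0 0 0 0 0 / 0 0 0 0 0
t=2: a0@(1,1) a1@(1,1) a2@(1,1) a3@(1,1) a4@(1,1) a5@(1,1) a6@(1,1) a7@(1,1) a8@(1,1) | pheromone: 3 0 0 0 0 / 1 29 0 0 0 / 1 0 0 0 0 / 0 0 0 0 0 / 0 0 0 0 0
t=3: a0@(1,1) a1@(1,1) a2@(1,1) a3@(1,1) a4@(1,1) a5@(1,1) a6@(1,1) a7@(1,1) a8@(1,1) | pheromone: 2 0 0 0 0 / 0 46 0 0 0 / 0 0 0 0 0 / 0 0 0 0 0 / 0 0 0 0 0
t=4: a0@(1,1) a1@(1,1) a2@(1,1) a3@(1,1) a4@(1,1) a5@(1,1) a6@(1,1) a7@(1,1) a8@(1,1) | pheromone: 1 0 0 0 0 / 0 63 0 0 0 / 0 0 0 0 0 / 0 0 0 0 0 / 0 0 0 0 0
t=5: a0@(1,1) a1@(1,1) a2@(1,1) a3@(1,1) a4@(1,1) a5@(1,1) a6@(1,1) a7@(1,1) a8@(1,1) | pheromone: 0 0 0 0 0 / 0 80 0 0 0 / 0 0 0 0 0 / 0 0 0 0 0 / 0 0 0 0 0
t=6: a0@(1,1) a1@(1,1) a2@(1,1) a3@(1,1) a4@(1,1) a5@(1,1) a6@(1,1) a7@(1,1) a8@(1,1) | pheromone: 0 0 0 0 0 / 0 97 0 0 0 / 0 0 0 0 0 / 0 0 0 0 0 / 0 0 0 0 0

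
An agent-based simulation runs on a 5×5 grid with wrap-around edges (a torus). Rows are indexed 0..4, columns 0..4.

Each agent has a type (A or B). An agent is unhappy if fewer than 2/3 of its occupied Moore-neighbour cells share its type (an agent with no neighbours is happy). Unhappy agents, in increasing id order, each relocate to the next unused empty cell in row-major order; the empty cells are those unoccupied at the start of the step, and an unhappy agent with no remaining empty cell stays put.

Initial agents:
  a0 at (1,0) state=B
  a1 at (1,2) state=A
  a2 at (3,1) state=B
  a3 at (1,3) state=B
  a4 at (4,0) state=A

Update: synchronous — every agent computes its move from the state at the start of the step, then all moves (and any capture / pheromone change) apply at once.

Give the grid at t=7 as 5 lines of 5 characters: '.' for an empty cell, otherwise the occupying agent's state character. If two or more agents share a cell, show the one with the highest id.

t=1: a0@(1,0):B a1@(0,0):A a2@(0,1):B a3@(0,2):B a4@(0,3):A
t=2: a0@(0,4):B a1@(1,1):A a2@(0,1):B a3@(1,2):B a4@(1,3):A
t=3: a0@(0,0):B a1@(0,2):A a2@(0,3):B a3@(1,0):B a4@(1,4):A
t=4: a0@(0,1):B a1@(0,4):A a2@(1,1):B a3@(1,2):B a4@(1,3):A
t=5: a0@(0,1):B a1@(0,4):A a2@(1,1):B a3@(1,2):B a4@(0,0):A
t=6: a0@(0,1):B a1@(0,4):A a2@(1,1):B a3@(1,2):B a4@(0,2):A
t=7: a0@(0,1):B a1@(0,4):A a2@(1,1):B a3@(1,2):B a4@(0,0):A

AB..A
.BB..
.....
.....
.....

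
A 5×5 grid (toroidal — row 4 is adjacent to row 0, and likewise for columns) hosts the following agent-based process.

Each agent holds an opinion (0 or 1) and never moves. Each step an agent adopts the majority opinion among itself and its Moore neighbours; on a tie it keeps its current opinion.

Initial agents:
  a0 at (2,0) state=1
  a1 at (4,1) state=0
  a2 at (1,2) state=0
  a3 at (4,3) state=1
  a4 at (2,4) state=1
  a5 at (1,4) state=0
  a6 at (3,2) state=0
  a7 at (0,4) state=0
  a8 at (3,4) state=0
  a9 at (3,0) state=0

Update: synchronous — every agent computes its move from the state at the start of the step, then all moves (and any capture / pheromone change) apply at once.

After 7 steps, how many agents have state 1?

t=1: a0@(2,0):0 a1@(4,1):0 a2@(1,2):0 a3@(4,3):0 a4@(2,4):0 a5@(1,4):0 a6@(3,2):0 a7@(0,4):0 a8@(3,4):1 a9@(3,0):0
t=2: a0@(2,0):0 a1@(4,1):0 a2@(1,2):0 a3@(4,3):0 a4@(2,4):0 a5@(1,4):0 a6@(3,2):0 a7@(0,4):0 a8@(3,4):0 a9@(3,0):0
t=3: (unchanged — steady state)

0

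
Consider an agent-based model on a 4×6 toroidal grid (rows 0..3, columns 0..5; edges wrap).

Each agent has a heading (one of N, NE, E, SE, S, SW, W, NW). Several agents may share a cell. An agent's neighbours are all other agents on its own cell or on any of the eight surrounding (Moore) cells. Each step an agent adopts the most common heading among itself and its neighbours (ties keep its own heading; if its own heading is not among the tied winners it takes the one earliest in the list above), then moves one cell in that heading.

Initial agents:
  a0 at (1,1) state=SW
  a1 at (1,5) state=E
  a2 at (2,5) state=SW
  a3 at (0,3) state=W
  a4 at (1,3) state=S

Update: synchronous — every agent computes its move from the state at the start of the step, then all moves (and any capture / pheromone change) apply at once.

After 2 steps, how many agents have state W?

1

t=1: a0@(2,0):SW a1@(1,0):E a2@(3,4):SW a3@(0,2):W a4@(2,3):S
t=2: a0@(3,5):SW a1@(1,1):E a2@(0,3):SW a3@(0,1):W a4@(3,3):S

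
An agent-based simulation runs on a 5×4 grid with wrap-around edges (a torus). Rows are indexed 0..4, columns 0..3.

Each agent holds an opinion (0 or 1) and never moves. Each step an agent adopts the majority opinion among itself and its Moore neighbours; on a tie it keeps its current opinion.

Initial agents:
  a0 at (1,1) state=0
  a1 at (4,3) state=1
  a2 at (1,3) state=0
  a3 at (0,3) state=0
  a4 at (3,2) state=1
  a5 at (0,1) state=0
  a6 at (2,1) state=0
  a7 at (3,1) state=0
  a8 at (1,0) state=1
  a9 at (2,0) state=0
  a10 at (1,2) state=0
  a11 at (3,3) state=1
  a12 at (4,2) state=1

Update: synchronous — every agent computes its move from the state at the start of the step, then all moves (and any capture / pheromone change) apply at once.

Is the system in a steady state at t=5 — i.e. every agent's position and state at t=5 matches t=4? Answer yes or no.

t=1: a0@(1,1):0 a1@(4,3):1 a2@(1,3):0 a3@(0,3):0 a4@(3,2):1 a5@(0,1):0 a6@(2,1):0 a7@(3,1):0 a8@(1,0):0 a9@(2,0):0 a10@(1,2):0 a11@(3,3):1 a12@(4,2):1
t=2: (unchanged — steady state)

yes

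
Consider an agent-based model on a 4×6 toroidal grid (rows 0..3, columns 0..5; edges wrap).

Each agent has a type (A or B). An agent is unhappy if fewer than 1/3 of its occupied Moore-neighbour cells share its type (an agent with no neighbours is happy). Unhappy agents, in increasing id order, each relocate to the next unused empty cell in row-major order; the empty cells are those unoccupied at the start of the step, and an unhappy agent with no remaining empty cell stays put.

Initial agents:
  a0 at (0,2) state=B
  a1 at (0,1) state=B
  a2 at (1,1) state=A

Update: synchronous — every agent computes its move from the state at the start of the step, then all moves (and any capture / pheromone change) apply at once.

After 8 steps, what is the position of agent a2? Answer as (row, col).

(0, 3)

t=1: a0@(0,2):B a1@(0,1):B a2@(0,0):A
t=2: a0@(0,2):B a1@(0,1):B a2@(0,3):A
t=3: a0@(0,2):B a1@(0,1):B a2@(0,0):A
t=4: a0@(0,2):B a1@(0,1):B a2@(0,3):A
t=5: a0@(0,2):B a1@(0,1):B a2@(0,0):A
t=6: a0@(0,2):B a1@(0,1):B a2@(0,3):A
t=7: a0@(0,2):B a1@(0,1):B a2@(0,0):A
t=8: a0@(0,2):B a1@(0,1):B a2@(0,3):A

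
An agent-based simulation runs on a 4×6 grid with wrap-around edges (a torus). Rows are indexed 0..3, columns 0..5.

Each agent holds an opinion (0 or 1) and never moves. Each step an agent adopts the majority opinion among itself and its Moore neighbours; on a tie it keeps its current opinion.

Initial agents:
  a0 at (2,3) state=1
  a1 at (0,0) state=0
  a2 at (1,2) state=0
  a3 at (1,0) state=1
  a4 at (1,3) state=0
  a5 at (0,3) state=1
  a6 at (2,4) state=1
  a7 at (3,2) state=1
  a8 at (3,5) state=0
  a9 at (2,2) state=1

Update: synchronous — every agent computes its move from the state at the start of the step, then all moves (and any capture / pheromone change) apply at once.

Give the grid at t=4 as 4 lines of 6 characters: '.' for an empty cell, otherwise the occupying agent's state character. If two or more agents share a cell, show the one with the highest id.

0..1..
1.11..
..111.
..1..0

t=1: a0@(2,3):1 a1@(0,0):0 a2@(1,2):1 a3@(1,0):1 a4@(1,3):1 a5@(0,3):1 a6@(2,4):1 a7@(3,2):1 a8@(3,5):0 a9@(2,2):1
t=2: (unchanged — steady state)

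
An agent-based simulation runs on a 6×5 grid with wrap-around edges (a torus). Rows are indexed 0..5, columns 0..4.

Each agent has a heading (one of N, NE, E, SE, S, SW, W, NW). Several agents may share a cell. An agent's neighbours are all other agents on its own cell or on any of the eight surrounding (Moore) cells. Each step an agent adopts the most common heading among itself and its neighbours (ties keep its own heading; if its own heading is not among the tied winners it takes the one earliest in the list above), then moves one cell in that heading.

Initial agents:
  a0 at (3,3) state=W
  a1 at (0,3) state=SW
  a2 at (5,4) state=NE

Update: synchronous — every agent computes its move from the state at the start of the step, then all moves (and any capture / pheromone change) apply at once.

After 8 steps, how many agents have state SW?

t=1: a0@(3,2):W a1@(1,2):SW a2@(4,0):NE
t=2: a0@(3,1):W a1@(2,1):SW a2@(3,1):NE
t=3: a0@(3,0):W a1@(3,0):SW a2@(2,2):NE
t=4: a0@(3,4):W a1@(4,4):SW a2@(1,3):NE
t=5: a0@(3,3):W a1@(5,3):SW a2@(0,4):NE
t=6: a0@(3,2):W a1@(0,2):SW a2@(5,0):NE
t=7: a0@(3,1):W a1@(1,1):SW a2@(4,1):NE
t=8: a0@(3,0):W a1@(2,0):SW a2@(3,2):NE

1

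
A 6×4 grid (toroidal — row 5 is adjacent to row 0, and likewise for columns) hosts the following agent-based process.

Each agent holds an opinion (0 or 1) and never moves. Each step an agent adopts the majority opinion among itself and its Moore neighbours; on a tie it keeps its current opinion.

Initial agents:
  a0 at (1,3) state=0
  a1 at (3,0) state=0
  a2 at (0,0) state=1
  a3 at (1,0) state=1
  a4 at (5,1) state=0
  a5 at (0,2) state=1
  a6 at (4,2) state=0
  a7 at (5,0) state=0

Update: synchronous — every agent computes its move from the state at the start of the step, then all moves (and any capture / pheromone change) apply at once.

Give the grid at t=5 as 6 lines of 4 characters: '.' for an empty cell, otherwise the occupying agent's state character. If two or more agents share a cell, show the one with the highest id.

t=1: a0@(1,3):1 a1@(3,0):0 a2@(0,0):0 a3@(1,0):1 a4@(5,1):0 a5@(0,2):0 a6@(4,2):0 a7@(5,0):0
t=2: (unchanged — steady state)

0.0.
1..1
....
0...
..0.
00..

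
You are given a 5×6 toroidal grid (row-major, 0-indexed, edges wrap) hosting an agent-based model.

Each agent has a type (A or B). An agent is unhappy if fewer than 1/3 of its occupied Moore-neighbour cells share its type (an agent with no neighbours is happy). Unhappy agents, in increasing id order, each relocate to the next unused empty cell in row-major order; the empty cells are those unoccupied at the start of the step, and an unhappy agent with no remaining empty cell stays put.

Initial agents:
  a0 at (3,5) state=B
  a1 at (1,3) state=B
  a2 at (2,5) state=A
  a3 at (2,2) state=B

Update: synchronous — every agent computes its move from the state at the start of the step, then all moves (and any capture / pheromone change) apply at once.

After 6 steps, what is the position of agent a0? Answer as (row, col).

t=1: a0@(0,0):B a1@(1,3):B a2@(0,1):A a3@(2,2):B
t=2: a0@(0,2):B a1@(1,3):B a2@(0,3):A a3@(2,2):B
t=3: a0@(0,2):B a1@(1,3):B a2@(0,0):A a3@(2,2):B
t=4: (unchanged — steady state)

(0, 2)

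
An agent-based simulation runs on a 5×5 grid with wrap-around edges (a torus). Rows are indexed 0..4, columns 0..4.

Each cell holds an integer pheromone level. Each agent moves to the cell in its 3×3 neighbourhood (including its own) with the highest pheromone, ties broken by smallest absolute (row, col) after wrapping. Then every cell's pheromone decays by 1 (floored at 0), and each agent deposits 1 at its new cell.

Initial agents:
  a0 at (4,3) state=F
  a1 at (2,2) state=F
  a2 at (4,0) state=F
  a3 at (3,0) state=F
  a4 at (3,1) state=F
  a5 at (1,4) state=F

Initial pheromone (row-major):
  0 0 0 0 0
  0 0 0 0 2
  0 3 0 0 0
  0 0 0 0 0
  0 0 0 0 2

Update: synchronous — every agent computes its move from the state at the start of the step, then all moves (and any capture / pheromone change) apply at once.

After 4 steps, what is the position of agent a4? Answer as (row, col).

(2, 1)

t=1: a0@(4,4) a1@(2,1) a2@(4,4) a3@(2,1) a4@(2,1) a5@(1,4) | pheromone: 0 0 0 0 0 / 0 0 0 0 2 / 0 5 0 0 0 / 0 0 0 0 0 / 0 0 0 0 3
t=2: a0@(4,4) a1@(2,1) a2@(4,4) a3@(2,1) a4@(2,1) a5@(1,4) | pheromone: 0 0 0 0 0 / 0 0 0 0 2 / 0 7 0 0 0 / 0 0 0 0 0 / 0 0 0 0 4
t=3: a0@(4,4) a1@(2,1) a2@(4,4) a3@(2,1) a4@(2,1) a5@(1,4) | pheromone: 0 0 0 0 0 / 0 0 0 0 2 / 0 9 0 0 0 / 0 0 0 0 0 / 0 0 0 0 5
t=4: a0@(4,4) a1@(2,1) a2@(4,4) a3@(2,1) a4@(2,1) a5@(1,4) | pheromone: 0 0 0 0 0 / 0 0 0 0 2 / 0 11 0 0 0 / 0 0 0 0 0 / 0 0 0 0 6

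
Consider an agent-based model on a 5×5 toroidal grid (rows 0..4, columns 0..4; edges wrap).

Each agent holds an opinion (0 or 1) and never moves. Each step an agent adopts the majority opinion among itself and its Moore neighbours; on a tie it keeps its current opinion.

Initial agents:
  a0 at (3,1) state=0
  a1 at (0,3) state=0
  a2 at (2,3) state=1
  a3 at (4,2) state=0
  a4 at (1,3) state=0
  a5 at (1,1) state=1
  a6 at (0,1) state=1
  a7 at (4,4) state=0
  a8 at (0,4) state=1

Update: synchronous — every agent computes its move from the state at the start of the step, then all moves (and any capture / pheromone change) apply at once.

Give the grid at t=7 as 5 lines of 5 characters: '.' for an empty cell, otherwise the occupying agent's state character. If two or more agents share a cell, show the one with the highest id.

t=1: a0@(3,1):0 a1@(0,3):0 a2@(2,3):1 a3@(4,2):0 a4@(1,3):0 a5@(1,1):1 a6@(0,1):1 a7@(4,4):0 a8@(0,4):0
t=2: (unchanged — steady state)

.1.00
.1.0.
...1.
.0...
..0.0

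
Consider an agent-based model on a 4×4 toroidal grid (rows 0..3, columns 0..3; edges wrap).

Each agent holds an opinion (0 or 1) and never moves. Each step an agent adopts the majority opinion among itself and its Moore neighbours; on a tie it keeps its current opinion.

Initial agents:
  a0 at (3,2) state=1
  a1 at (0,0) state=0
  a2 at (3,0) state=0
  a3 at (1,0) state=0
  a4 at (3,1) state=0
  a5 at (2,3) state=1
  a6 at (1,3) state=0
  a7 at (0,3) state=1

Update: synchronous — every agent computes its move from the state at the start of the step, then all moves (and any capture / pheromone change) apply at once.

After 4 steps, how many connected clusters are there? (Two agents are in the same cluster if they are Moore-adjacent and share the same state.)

1

t=1: a0@(3,2):1 a1@(0,0):0 a2@(3,0):0 a3@(1,0):0 a4@(3,1):0 a5@(2,3):0 a6@(1,3):0 a7@(0,3):0
t=2: a0@(3,2):0 a1@(0,0):0 a2@(3,0):0 a3@(1,0):0 a4@(3,1):0 a5@(2,3):0 a6@(1,3):0 a7@(0,3):0
t=3: (unchanged — steady state)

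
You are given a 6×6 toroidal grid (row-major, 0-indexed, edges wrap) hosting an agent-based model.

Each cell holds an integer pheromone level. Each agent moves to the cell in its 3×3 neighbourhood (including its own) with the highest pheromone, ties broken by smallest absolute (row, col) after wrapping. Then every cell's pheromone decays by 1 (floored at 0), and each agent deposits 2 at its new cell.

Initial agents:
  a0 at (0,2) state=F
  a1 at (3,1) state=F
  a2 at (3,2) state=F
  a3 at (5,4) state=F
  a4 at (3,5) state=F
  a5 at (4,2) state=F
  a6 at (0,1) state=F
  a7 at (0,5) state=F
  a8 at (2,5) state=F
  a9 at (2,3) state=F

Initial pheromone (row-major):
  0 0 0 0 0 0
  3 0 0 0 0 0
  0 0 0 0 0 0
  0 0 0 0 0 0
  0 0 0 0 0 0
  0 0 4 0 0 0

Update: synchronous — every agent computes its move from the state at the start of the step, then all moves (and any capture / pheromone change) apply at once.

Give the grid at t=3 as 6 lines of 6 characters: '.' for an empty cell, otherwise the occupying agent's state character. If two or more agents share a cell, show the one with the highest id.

......
F.....
......
......
......
..F...

t=1: a0@(5,2) a1@(2,0) a2@(2,1) a3@(0,3) a4@(2,0) a5@(5,2) a6@(5,2) a7@(1,0) a8@(1,0) a9@(1,2) | pheromone: 0 0 0 2 0 0 / 6 0 2 0 0 0 / 4 2 0 0 0 0 / 0 0 0 0 0 0 / 0 0 0 0 0 0 / 0 0 9 0 0 0
t=2: a0@(5,2) a1@(1,0) a2@(1,0) a3@(5,2) a4@(1,0) a5@(5,2) a6@(5,2) a7@(1,0) a8@(1,0) a9@(0,3) | pheromone: 0 0 0 3 0 0 / 15 0 1 0 0 0 / 3 1 0 0 0 0 / 0 0 0 0 0 0 / 0 0 0 0 0 0 / 0 0 16 0 0 0
t=3: a0@(5,2) a1@(1,0) a2@(1,0) a3@(5,2) a4@(1,0) a5@(5,2) a6@(5,2) a7@(1,0) a8@(1,0) a9@(5,2) | pheromone: 0 0 0 2 0 0 / 24 0 0 0 0 0 / 2 0 0 0 0 0 / 0 0 0 0 0 0 / 0 0 0 0 0 0 / 0 0 25 0 0 0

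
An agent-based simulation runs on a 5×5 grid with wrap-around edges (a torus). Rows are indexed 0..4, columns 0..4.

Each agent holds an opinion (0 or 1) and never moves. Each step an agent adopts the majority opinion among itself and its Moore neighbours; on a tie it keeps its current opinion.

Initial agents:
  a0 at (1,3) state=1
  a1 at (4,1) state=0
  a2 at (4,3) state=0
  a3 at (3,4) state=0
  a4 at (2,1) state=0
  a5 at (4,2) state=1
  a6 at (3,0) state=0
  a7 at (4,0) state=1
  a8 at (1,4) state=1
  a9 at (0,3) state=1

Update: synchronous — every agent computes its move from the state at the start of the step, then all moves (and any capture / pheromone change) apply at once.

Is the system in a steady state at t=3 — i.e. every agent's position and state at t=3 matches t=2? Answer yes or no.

yes

t=1: a0@(1,3):1 a1@(4,1):0 a2@(4,3):0 a3@(3,4):0 a4@(2,1):0 a5@(4,2):1 a6@(3,0):0 a7@(4,0):0 a8@(1,4):1 a9@(0,3):1
t=2: (unchanged — steady state)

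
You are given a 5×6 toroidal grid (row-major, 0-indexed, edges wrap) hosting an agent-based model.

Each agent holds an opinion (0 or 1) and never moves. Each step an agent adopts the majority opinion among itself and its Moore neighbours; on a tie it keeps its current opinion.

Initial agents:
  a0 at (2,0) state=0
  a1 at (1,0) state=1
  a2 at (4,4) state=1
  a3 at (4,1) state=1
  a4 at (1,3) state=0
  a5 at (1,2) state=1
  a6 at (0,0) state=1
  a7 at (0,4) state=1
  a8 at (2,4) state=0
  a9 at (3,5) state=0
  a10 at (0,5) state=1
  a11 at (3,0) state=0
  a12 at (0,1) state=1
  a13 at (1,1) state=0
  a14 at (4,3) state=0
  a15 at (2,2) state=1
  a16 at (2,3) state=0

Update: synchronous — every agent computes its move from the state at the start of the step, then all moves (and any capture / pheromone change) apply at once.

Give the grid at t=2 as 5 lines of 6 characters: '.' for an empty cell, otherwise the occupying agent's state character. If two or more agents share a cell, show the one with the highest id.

11..11
1110..
0.000.
0....0
.1.11.

t=1: a0@(2,0):0 a1@(1,0):1 a2@(4,4):1 a3@(4,1):1 a4@(1,3):0 a5@(1,2):1 a6@(0,0):1 a7@(0,4):1 a8@(2,4):0 a9@(3,5):0 a10@(0,5):1 a11@(3,0):0 a12@(0,1):1 a13@(1,1):1 a14@(4,3):1 a15@(2,2):0 a16@(2,3):0
t=2: (unchanged — steady state)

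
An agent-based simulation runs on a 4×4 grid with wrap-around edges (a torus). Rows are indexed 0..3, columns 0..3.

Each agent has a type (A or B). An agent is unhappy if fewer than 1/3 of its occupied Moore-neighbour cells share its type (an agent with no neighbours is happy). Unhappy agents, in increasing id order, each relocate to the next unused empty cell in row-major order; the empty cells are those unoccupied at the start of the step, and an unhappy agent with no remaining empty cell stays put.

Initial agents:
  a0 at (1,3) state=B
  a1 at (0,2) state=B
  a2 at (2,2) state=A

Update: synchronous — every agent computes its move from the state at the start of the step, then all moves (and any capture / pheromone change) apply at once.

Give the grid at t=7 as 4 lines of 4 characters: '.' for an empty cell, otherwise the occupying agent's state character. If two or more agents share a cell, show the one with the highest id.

t=1: a0@(1,3):B a1@(0,2):B a2@(0,0):A
t=2: a0@(1,3):B a1@(0,2):B a2@(0,1):A
t=3: a0@(1,3):B a1@(0,2):B a2@(0,0):A
t=4: a0@(1,3):B a1@(0,2):B a2@(0,1):A
t=5: a0@(1,3):B a1@(0,2):B a2@(0,0):A
t=6: a0@(1,3):B a1@(0,2):B a2@(0,1):A
t=7: a0@(1,3):B a1@(0,2):B a2@(0,0):A

A.B.
...B
....
....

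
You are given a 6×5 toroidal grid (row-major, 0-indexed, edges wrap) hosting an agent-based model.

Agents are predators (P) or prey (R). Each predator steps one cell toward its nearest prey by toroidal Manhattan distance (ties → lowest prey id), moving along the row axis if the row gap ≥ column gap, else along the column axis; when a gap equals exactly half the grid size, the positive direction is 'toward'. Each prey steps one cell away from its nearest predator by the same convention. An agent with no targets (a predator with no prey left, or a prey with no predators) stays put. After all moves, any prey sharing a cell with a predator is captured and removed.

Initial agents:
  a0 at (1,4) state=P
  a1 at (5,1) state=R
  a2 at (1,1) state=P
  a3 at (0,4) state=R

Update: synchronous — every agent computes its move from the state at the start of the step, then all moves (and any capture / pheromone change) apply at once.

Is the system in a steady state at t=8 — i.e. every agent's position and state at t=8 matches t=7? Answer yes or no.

no

t=1: a0@(0,4):P a1@(4,1):R a2@(0,1):P a3@(5,4):R
t=2: a0@(5,4):P a1@(3,1):R a2@(5,1):P a3@(4,4):R
t=3: a0@(4,4):P a1@(2,1):R a2@(4,1):P a3@(3,4):R
t=4: a0@(3,4):P a1@(1,1):R a2@(3,1):P a3@(2,4):R
t=5: a0@(2,4):P a1@(0,1):R a2@(2,1):P a3@(1,4):R
t=6: a0@(1,4):P a1@(5,1):R a2@(1,1):P a3@(0,4):R
t=7: a0@(0,4):P a1@(4,1):R a2@(0,1):P a3@(5,4):R
t=8: a0@(5,4):P a1@(3,1):R a2@(5,1):P a3@(4,4):R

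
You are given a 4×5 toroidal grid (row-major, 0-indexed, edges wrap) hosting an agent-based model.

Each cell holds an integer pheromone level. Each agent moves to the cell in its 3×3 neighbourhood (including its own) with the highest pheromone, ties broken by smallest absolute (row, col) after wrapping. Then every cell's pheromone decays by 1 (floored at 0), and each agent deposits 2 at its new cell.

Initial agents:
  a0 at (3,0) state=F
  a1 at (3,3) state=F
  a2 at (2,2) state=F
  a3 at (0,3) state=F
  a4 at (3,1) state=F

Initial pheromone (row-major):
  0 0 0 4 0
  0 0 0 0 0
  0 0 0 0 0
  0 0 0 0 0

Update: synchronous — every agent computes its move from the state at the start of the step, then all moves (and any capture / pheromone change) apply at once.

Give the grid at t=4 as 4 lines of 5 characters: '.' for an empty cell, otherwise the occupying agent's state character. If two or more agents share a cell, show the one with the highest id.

t=1: a0@(0,0) a1@(0,3) a2@(1,1) a3@(0,3) a4@(0,0) | pheromone: 4 0 0 7 0 / 0 2 0 0 0 / 0 0 0 0 0 / 0 0 0 0 0
t=2: a0@(0,0) a1@(0,3) a2@(0,0) a3@(0,3) a4@(0,0) | pheromone: 9 0 0 10 0 / 0 1 0 0 0 / 0 0 0 0 0 / 0 0 0 0 0
t=3: a0@(0,0) a1@(0,3) a2@(0,0) a3@(0,3) a4@(0,0) | pheromone: 14 0 0 13 0 / 0 0 0 0 0 / 0 0 0 0 0 / 0 0 0 0 0
t=4: a0@(0,0) a1@(0,3) a2@(0,0) a3@(0,3) a4@(0,0) | pheromone: 19 0 0 16 0 / 0 0 0 0 0 / 0 0 0 0 0 / 0 0 0 0 0

F..F.
.....
.....
.....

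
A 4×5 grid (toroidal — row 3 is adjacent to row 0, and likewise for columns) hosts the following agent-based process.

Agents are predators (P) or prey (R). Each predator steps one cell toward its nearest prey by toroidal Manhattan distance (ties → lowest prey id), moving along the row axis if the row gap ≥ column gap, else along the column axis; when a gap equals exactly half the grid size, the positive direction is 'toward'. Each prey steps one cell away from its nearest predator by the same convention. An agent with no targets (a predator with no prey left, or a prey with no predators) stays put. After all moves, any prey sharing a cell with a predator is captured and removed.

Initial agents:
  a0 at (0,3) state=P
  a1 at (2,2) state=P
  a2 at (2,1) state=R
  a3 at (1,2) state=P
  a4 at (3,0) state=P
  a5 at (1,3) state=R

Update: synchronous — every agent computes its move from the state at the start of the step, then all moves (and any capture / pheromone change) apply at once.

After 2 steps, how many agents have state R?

1

t=1: a0@(1,3):P a1@(2,1):P a3@(1,3):P a4@(2,0):P a5@(2,3):R
t=2: a0@(2,3):P a1@(2,2):P a3@(2,3):P a4@(2,4):P a5@(3,3):R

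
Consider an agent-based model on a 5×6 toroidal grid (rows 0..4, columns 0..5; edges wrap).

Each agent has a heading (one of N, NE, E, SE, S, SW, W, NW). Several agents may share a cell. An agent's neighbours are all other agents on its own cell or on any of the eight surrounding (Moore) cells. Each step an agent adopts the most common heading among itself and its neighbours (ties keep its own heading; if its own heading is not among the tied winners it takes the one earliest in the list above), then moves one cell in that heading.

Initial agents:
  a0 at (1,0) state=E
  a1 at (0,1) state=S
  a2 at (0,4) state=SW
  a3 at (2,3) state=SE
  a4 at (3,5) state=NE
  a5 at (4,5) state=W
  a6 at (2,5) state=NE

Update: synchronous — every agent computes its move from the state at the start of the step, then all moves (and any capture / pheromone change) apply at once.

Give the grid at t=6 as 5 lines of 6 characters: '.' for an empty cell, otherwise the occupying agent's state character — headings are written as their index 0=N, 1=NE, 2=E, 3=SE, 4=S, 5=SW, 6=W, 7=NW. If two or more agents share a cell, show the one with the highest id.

.1....
1...51
.....1
...3..
......

t=1: a0@(1,1):E a1@(1,1):S a2@(1,3):SW a3@(3,4):SE a4@(2,0):NE a5@(4,4):W a6@(1,0):NE
t=2: a0@(0,2):NE a1@(0,2):NE a2@(2,2):SW a3@(4,5):SE a4@(1,1):NE a5@(4,3):W a6@(0,1):NE
t=3: a0@(4,3):NE a1@(4,3):NE a2@(3,1):SW a3@(0,0):SE a4@(0,2):NE a5@(3,4):NE a6@(4,2):NE
t=4: a0@(3,4):NE a1@(3,4):NE a2@(4,0):SW a3@(1,1):SE a4@(4,3):NE a5@(2,5):NE a6@(3,3):NE
t=5: a0@(2,5):NE a1@(2,5):NE a2@(0,5):SW a3@(2,2):SE a4@(3,4):NE a5@(1,0):NE a6@(2,4):NE
t=6: a0@(1,0):NE a1@(1,0):NE a2@(1,4):SW a3@(3,3):SE a4@(2,5):NE a5@(0,1):NE a6@(1,5):NE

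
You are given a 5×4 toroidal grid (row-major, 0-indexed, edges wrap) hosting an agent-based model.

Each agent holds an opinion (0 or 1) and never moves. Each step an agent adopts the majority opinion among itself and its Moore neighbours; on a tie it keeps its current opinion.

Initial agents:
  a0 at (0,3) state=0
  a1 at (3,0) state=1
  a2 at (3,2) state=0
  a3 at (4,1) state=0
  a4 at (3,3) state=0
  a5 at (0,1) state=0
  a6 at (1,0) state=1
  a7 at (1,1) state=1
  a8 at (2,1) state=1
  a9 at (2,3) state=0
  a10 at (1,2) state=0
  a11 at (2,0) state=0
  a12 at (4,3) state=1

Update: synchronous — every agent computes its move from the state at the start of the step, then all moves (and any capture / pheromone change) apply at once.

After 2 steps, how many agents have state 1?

t=1: a0@(0,3):0 a1@(3,0):0 a2@(3,2):0 a3@(4,1):0 a4@(3,3):0 a5@(0,1):0 a6@(1,0):0 a7@(1,1):1 a8@(2,1):1 a9@(2,3):0 a10@(1,2):0 a11@(2,0):1 a12@(4,3):0
t=2: a0@(0,3):0 a1@(3,0):0 a2@(3,2):0 a3@(4,1):0 a4@(3,3):0 a5@(0,1):0 a6@(1,0):0 a7@(1,1):1 a8@(2,1):0 a9@(2,3):0 a10@(1,2):0 a11@(2,0):0 a12@(4,3):0

1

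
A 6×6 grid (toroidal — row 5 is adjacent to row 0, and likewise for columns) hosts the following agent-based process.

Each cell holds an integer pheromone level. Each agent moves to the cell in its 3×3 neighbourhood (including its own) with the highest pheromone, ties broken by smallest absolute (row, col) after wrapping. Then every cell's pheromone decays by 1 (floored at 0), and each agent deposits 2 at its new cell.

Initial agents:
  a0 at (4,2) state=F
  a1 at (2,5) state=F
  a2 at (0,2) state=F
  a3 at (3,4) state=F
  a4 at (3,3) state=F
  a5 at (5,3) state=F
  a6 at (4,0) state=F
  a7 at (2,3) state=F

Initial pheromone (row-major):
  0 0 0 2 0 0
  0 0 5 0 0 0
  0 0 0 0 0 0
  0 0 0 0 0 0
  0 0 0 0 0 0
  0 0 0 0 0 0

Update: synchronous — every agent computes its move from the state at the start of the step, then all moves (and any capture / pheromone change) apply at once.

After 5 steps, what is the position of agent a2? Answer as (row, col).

(1, 2)

t=1: a0@(3,1) a1@(1,0) a2@(1,2) a3@(2,3) a4@(2,2) a5@(0,3) a6@(3,0) a7@(1,2) | pheromone: 0 0 0 3 0 0 / 2 0 8 0 0 0 / 0 0 2 2 0 0 / 2 2 0 0 0 0 / 0 0 0 0 0 0 / 0 0 0 0 0 0
t=2: a0@(2,2) a1@(1,0) a2@(1,2) a3@(1,2) a4@(1,2) a5@(1,2) a6@(3,0) a7@(1,2) | pheromone: 0 0 0 2 0 0 / 3 0 17 0 0 0 / 0 0 3 1 0 0 / 3 1 0 0 0 0 / 0 0 0 0 0 0 / 0 0 0 0 0 0
t=3: a0@(1,2) a1@(1,0) a2@(1,2) a3@(1,2) a4@(1,2) a5@(1,2) a6@(3,0) a7@(1,2) | pheromone: 0 0 0 1 0 0 / 4 0 28 0 0 0 / 0 0 2 0 0 0 / 4 0 0 0 0 0 / 0 0 0 0 0 0 / 0 0 0 0 0 0
t=4: a0@(1,2) a1@(1,0) a2@(1,2) a3@(1,2) a4@(1,2) a5@(1,2) a6@(3,0) a7@(1,2) | pheromone: 0 0 0 0 0 0 / 5 0 39 0 0 0 / 0 0 1 0 0 0 / 5 0 0 0 0 0 / 0 0 0 0 0 0 / 0 0 0 0 0 0
t=5: a0@(1,2) a1@(1,0) a2@(1,2) a3@(1,2) a4@(1,2) a5@(1,2) a6@(3,0) a7@(1,2) | pheromone: 0 0 0 0 0 0 / 6 0 50 0 0 0 / 0 0 0 0 0 0 / 6 0 0 0 0 0 / 0 0 0 0 0 0 / 0 0 0 0 0 0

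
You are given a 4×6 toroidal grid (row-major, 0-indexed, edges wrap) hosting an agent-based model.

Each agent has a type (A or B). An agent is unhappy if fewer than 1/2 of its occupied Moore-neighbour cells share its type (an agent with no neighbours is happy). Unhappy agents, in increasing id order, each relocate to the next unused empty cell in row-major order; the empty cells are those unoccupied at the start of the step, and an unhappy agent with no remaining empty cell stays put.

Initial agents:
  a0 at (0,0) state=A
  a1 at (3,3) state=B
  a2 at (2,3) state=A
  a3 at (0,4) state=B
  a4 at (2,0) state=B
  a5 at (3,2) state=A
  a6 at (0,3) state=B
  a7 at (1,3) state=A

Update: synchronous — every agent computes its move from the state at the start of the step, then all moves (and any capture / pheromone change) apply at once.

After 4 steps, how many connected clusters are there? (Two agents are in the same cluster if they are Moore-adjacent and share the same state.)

2

t=1: a0@(0,0):A a1@(3,3):B a2@(2,3):A a3@(0,4):B a4@(2,0):B a5@(0,1):A a6@(0,3):B a7@(0,2):A
t=2: a0@(0,0):A a1@(3,3):B a2@(0,5):A a3@(0,4):B a4@(2,0):B a5@(0,1):A a6@(0,3):B a7@(1,0):A
t=3: a0@(0,0):A a1@(3,3):B a2@(0,5):A a3@(0,4):B a4@(0,2):B a5@(0,1):A a6@(0,3):B a7@(1,0):A
t=4: (unchanged — steady state)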